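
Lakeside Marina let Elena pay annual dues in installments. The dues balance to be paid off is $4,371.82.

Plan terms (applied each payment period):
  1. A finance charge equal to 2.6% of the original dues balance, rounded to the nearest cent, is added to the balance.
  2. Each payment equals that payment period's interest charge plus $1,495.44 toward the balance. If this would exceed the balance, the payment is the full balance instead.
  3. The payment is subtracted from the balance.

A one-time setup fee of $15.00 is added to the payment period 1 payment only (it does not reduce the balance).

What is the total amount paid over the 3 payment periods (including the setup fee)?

# | Opening | Interest | Payment | Fee | End bal
1 | $4,371.82 | $113.67 | $1,609.11 | $15.00 | $2,876.38
2 | $2,876.38 | $113.67 | $1,609.11 | — | $1,380.94
3 | $1,380.94 | $113.67 | $1,494.61 | — | $0.00
Total paid: $4,727.83

$4,727.83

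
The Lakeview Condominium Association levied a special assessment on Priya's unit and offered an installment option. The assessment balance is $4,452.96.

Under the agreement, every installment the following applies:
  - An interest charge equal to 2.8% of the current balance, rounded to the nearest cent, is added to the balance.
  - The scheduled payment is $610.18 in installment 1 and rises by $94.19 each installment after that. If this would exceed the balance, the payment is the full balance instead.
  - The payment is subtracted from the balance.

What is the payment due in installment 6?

$942.71

# | Opening | Interest | Payment | End bal
1 | $4,452.96 | $124.68 | $610.18 | $3,967.46
2 | $3,967.46 | $111.09 | $704.37 | $3,374.18
3 | $3,374.18 | $94.48 | $798.56 | $2,670.10
4 | $2,670.10 | $74.76 | $892.75 | $1,852.11
5 | $1,852.11 | $51.86 | $986.94 | $917.03
6 | $917.03 | $25.68 | $942.71 | $0.00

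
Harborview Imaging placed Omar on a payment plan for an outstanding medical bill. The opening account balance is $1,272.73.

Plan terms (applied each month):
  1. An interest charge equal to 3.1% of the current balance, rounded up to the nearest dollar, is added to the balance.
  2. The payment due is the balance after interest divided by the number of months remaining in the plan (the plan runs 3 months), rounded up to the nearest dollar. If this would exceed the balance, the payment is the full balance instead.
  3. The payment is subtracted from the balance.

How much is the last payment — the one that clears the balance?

$464.73

Month 1: $1,272.73 +$40.00 interest = $1,312.73; pay $438.00 → $874.73
Month 2: $874.73 +$28.00 interest = $902.73; pay $452.00 → $450.73
Month 3: $450.73 +$14.00 interest = $464.73; pay $464.73 → $0.00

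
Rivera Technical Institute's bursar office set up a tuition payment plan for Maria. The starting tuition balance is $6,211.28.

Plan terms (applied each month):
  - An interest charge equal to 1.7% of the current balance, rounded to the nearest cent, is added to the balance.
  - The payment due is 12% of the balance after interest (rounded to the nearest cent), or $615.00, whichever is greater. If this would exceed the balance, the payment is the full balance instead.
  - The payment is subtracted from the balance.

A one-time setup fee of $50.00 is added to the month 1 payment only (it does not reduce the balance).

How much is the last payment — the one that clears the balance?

$478.30

Month 1: $6,211.28 +$105.59 interest = $6,316.87; pay $758.02 (+ $50.00 fee) → $5,558.85
Month 2: $5,558.85 +$94.50 interest = $5,653.35; pay $678.40 → $4,974.95
Month 3: $4,974.95 +$84.57 interest = $5,059.52; pay $615.00 → $4,444.52
Month 4: $4,444.52 +$75.56 interest = $4,520.08; pay $615.00 → $3,905.08
Month 5: $3,905.08 +$66.39 interest = $3,971.47; pay $615.00 → $3,356.47
Month 6: $3,356.47 +$57.06 interest = $3,413.53; pay $615.00 → $2,798.53
Month 7: $2,798.53 +$47.58 interest = $2,846.11; pay $615.00 → $2,231.11
Month 8: $2,231.11 +$37.93 interest = $2,269.04; pay $615.00 → $1,654.04
Month 9: $1,654.04 +$28.12 interest = $1,682.16; pay $615.00 → $1,067.16
Month 10: $1,067.16 +$18.14 interest = $1,085.30; pay $615.00 → $470.30
Month 11: $470.30 +$8.00 interest = $478.30; pay $478.30 → $0.00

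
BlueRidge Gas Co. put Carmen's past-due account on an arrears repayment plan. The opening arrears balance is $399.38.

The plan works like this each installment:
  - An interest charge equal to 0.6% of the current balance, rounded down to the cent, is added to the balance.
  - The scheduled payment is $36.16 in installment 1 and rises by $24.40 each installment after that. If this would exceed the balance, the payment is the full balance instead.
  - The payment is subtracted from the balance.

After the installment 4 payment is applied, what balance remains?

Installment 1: $399.38 +$2.39 interest = $401.77; pay $36.16 → $365.61
Installment 2: $365.61 +$2.19 interest = $367.80; pay $60.56 → $307.24
Installment 3: $307.24 +$1.84 interest = $309.08; pay $84.96 → $224.12
Installment 4: $224.12 +$1.34 interest = $225.46; pay $109.36 → $116.10

$116.10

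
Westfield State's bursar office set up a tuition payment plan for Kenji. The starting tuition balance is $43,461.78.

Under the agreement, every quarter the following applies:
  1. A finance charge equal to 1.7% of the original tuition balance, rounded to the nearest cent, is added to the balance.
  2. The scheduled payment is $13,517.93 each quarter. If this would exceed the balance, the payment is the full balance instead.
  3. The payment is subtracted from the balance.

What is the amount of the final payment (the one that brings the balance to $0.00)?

Quarter 1: $43,461.78 +$738.85 interest = $44,200.63; pay $13,517.93 → $30,682.70
Quarter 2: $30,682.70 +$738.85 interest = $31,421.55; pay $13,517.93 → $17,903.62
Quarter 3: $17,903.62 +$738.85 interest = $18,642.47; pay $13,517.93 → $5,124.54
Quarter 4: $5,124.54 +$738.85 interest = $5,863.39; pay $5,863.39 → $0.00

$5,863.39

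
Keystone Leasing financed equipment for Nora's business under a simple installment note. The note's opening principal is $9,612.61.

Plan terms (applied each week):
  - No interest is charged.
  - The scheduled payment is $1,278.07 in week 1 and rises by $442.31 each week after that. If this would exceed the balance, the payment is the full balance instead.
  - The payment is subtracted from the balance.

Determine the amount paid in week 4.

$2,605.00

Week 1: opening $9,612.61; payment $1,278.07; balance $8,334.54
Week 2: opening $8,334.54; payment $1,720.38; balance $6,614.16
Week 3: opening $6,614.16; payment $2,162.69; balance $4,451.47
Week 4: opening $4,451.47; payment $2,605.00; balance $1,846.47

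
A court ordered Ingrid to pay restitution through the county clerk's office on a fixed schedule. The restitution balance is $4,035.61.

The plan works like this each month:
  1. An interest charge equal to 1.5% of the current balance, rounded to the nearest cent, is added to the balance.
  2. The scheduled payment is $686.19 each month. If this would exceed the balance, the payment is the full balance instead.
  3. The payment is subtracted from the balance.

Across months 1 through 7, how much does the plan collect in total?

$4,257.26

Month 1: opening $4,035.61; interest $60.53 → $4,096.14; payment $686.19; balance $3,409.95
Month 2: opening $3,409.95; interest $51.15 → $3,461.10; payment $686.19; balance $2,774.91
Month 3: opening $2,774.91; interest $41.62 → $2,816.53; payment $686.19; balance $2,130.34
Month 4: opening $2,130.34; interest $31.96 → $2,162.30; payment $686.19; balance $1,476.11
Month 5: opening $1,476.11; interest $22.14 → $1,498.25; payment $686.19; balance $812.06
Month 6: opening $812.06; interest $12.18 → $824.24; payment $686.19; balance $138.05
Month 7: opening $138.05; interest $2.07 → $140.12; payment $140.12; balance $0.00
Total paid: $4,257.26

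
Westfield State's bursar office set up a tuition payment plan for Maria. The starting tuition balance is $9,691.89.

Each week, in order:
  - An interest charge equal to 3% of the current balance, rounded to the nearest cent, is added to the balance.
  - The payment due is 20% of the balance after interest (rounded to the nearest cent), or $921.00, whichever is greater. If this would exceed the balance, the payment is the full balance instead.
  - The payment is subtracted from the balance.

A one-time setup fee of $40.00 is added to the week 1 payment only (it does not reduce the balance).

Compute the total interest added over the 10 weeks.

# | Opening | Interest | Payment | Fee | End bal
1 | $9,691.89 | $290.76 | $1,996.53 | $40.00 | $7,986.12
2 | $7,986.12 | $239.58 | $1,645.14 | — | $6,580.56
3 | $6,580.56 | $197.42 | $1,355.60 | — | $5,422.38
4 | $5,422.38 | $162.67 | $1,117.01 | — | $4,468.04
5 | $4,468.04 | $134.04 | $921.00 | — | $3,681.08
6 | $3,681.08 | $110.43 | $921.00 | — | $2,870.51
7 | $2,870.51 | $86.12 | $921.00 | — | $2,035.63
8 | $2,035.63 | $61.07 | $921.00 | — | $1,175.70
9 | $1,175.70 | $35.27 | $921.00 | — | $289.97
10 | $289.97 | $8.70 | $298.67 | — | $0.00
Total interest: $290.76 + $239.58 + $197.42 + $162.67 + $134.04 + $110.43 + $86.12 + $61.07 + $35.27 + $8.70 = $1,326.06

$1,326.06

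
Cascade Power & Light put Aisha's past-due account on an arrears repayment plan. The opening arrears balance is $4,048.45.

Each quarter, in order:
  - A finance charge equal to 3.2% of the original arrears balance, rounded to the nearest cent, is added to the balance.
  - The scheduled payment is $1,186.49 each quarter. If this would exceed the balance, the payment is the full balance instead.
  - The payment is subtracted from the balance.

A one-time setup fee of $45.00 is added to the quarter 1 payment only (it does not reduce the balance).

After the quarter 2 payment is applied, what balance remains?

Quarter 1: $4,048.45 +$129.55 interest = $4,178.00; pay $1,186.49 (+ $45.00 fee) → $2,991.51
Quarter 2: $2,991.51 +$129.55 interest = $3,121.06; pay $1,186.49 → $1,934.57

$1,934.57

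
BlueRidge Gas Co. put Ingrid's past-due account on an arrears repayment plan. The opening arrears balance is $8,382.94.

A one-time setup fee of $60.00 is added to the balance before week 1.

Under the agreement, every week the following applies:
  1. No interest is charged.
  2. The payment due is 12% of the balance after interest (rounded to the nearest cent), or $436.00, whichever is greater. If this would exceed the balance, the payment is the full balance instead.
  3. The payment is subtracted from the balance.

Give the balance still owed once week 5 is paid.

Week 1: opening $8,442.94; payment $1,013.15; balance $7,429.79
Week 2: opening $7,429.79; payment $891.57; balance $6,538.22
Week 3: opening $6,538.22; payment $784.59; balance $5,753.63
Week 4: opening $5,753.63; payment $690.44; balance $5,063.19
Week 5: opening $5,063.19; payment $607.58; balance $4,455.61

$4,455.61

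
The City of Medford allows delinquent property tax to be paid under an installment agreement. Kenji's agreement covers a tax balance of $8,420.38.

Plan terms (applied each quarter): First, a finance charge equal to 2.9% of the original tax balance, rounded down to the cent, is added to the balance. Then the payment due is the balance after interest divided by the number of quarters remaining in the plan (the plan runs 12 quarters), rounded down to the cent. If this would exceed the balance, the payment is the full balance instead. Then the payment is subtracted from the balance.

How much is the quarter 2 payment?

# | Opening | Interest | Payment | End bal
1 | $8,420.38 | $244.19 | $722.04 | $7,942.53
2 | $7,942.53 | $244.19 | $744.24 | $7,442.48

$744.24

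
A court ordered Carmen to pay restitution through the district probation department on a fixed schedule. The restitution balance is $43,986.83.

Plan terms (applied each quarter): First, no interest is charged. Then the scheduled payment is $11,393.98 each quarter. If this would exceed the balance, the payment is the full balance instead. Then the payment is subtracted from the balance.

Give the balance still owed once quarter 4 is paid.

$0.00

# | Opening | Payment | End bal
1 | $43,986.83 | $11,393.98 | $32,592.85
2 | $32,592.85 | $11,393.98 | $21,198.87
3 | $21,198.87 | $11,393.98 | $9,804.89
4 | $9,804.89 | $9,804.89 | $0.00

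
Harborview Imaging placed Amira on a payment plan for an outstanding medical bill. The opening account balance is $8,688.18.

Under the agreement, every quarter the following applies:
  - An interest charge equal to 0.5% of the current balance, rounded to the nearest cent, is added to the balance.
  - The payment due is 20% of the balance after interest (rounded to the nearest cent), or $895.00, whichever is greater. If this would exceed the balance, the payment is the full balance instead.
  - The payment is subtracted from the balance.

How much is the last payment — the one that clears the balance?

$97.08

Quarter 1: $8,688.18 +$43.44 interest = $8,731.62; pay $1,746.32 → $6,985.30
Quarter 2: $6,985.30 +$34.93 interest = $7,020.23; pay $1,404.05 → $5,616.18
Quarter 3: $5,616.18 +$28.08 interest = $5,644.26; pay $1,128.85 → $4,515.41
Quarter 4: $4,515.41 +$22.58 interest = $4,537.99; pay $907.60 → $3,630.39
Quarter 5: $3,630.39 +$18.15 interest = $3,648.54; pay $895.00 → $2,753.54
Quarter 6: $2,753.54 +$13.77 interest = $2,767.31; pay $895.00 → $1,872.31
Quarter 7: $1,872.31 +$9.36 interest = $1,881.67; pay $895.00 → $986.67
Quarter 8: $986.67 +$4.93 interest = $991.60; pay $895.00 → $96.60
Quarter 9: $96.60 +$0.48 interest = $97.08; pay $97.08 → $0.00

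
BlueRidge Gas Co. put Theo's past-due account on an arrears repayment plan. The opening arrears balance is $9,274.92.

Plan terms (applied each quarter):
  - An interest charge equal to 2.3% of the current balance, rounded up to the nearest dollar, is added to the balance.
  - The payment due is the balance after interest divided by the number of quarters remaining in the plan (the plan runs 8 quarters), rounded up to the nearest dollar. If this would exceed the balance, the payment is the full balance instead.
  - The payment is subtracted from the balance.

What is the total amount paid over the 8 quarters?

$10,291.92

# | Opening | Interest | Payment | End bal
1 | $9,274.92 | $214.00 | $1,187.00 | $8,301.92
2 | $8,301.92 | $191.00 | $1,214.00 | $7,278.92
3 | $7,278.92 | $168.00 | $1,242.00 | $6,204.92
4 | $6,204.92 | $143.00 | $1,270.00 | $5,077.92
5 | $5,077.92 | $117.00 | $1,299.00 | $3,895.92
6 | $3,895.92 | $90.00 | $1,329.00 | $2,656.92
7 | $2,656.92 | $62.00 | $1,360.00 | $1,358.92
8 | $1,358.92 | $32.00 | $1,390.92 | $0.00
Total paid: $10,291.92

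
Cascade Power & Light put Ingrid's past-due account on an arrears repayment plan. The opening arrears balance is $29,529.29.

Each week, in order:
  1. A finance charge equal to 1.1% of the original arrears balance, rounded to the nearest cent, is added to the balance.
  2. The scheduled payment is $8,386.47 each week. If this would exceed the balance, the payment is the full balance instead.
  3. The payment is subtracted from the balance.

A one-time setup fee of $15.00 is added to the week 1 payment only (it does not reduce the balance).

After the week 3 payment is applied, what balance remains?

Week 1: opening $29,529.29; interest $324.82 → $29,854.11; payment $8,386.47 (+ $15.00 fee); balance $21,467.64
Week 2: opening $21,467.64; interest $324.82 → $21,792.46; payment $8,386.47; balance $13,405.99
Week 3: opening $13,405.99; interest $324.82 → $13,730.81; payment $8,386.47; balance $5,344.34

$5,344.34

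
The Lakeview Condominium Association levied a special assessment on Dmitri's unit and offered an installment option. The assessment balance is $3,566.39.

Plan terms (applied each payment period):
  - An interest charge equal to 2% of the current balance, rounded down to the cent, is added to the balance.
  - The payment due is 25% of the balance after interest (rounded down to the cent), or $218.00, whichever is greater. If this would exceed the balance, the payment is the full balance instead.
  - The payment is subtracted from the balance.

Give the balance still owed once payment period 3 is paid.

$1,596.66

Payment period 1: $3,566.39 +$71.32 interest = $3,637.71; pay $909.42 → $2,728.29
Payment period 2: $2,728.29 +$54.56 interest = $2,782.85; pay $695.71 → $2,087.14
Payment period 3: $2,087.14 +$41.74 interest = $2,128.88; pay $532.22 → $1,596.66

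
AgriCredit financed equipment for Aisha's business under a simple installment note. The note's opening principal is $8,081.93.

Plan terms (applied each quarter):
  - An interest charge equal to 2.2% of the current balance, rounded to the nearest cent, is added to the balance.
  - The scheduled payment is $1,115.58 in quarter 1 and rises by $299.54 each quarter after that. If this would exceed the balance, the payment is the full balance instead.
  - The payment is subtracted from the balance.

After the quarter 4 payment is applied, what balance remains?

Quarter 1: $8,081.93 +$177.80 interest = $8,259.73; pay $1,115.58 → $7,144.15
Quarter 2: $7,144.15 +$157.17 interest = $7,301.32; pay $1,415.12 → $5,886.20
Quarter 3: $5,886.20 +$129.50 interest = $6,015.70; pay $1,714.66 → $4,301.04
Quarter 4: $4,301.04 +$94.62 interest = $4,395.66; pay $2,014.20 → $2,381.46

$2,381.46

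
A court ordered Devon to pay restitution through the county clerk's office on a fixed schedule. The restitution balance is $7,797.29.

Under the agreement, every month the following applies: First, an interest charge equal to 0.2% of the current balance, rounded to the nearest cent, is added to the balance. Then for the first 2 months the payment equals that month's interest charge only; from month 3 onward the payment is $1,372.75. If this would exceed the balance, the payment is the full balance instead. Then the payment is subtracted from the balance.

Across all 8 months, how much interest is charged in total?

$83.92

Month 1: opening $7,797.29; interest $15.59 → $7,812.88; payment $15.59; balance $7,797.29
Month 2: opening $7,797.29; interest $15.59 → $7,812.88; payment $15.59; balance $7,797.29
Month 3: opening $7,797.29; interest $15.59 → $7,812.88; payment $1,372.75; balance $6,440.13
Month 4: opening $6,440.13; interest $12.88 → $6,453.01; payment $1,372.75; balance $5,080.26
Month 5: opening $5,080.26; interest $10.16 → $5,090.42; payment $1,372.75; balance $3,717.67
Month 6: opening $3,717.67; interest $7.44 → $3,725.11; payment $1,372.75; balance $2,352.36
Month 7: opening $2,352.36; interest $4.70 → $2,357.06; payment $1,372.75; balance $984.31
Month 8: opening $984.31; interest $1.97 → $986.28; payment $986.28; balance $0.00
Total interest: $15.59 + $15.59 + $15.59 + $12.88 + $10.16 + $7.44 + $4.70 + $1.97 = $83.92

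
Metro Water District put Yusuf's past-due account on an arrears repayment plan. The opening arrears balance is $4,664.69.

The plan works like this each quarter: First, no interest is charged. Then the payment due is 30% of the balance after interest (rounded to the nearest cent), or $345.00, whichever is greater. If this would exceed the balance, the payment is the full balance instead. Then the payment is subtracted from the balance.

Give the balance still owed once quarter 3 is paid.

$1,599.99

# | Opening | Payment | End bal
1 | $4,664.69 | $1,399.41 | $3,265.28
2 | $3,265.28 | $979.58 | $2,285.70
3 | $2,285.70 | $685.71 | $1,599.99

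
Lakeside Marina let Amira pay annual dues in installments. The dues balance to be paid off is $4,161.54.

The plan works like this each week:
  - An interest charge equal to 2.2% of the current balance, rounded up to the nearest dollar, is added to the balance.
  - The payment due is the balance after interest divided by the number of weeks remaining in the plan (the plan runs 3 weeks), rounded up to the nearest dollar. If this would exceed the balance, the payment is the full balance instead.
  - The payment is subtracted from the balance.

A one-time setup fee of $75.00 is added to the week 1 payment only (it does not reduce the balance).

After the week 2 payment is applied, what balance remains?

$1,448.54

# | Opening | Interest | Payment | Fee | End bal
1 | $4,161.54 | $92.00 | $1,418.00 | $75.00 | $2,835.54
2 | $2,835.54 | $63.00 | $1,450.00 | — | $1,448.54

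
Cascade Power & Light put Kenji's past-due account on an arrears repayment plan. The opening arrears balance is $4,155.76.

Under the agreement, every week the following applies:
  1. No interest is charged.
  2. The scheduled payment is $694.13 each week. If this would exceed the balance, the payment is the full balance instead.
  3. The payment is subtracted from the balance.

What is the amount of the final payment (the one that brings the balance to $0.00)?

$685.11

Week 1: $4,155.76 − $694.13 → $3,461.63
Week 2: $3,461.63 − $694.13 → $2,767.50
Week 3: $2,767.50 − $694.13 → $2,073.37
Week 4: $2,073.37 − $694.13 → $1,379.24
Week 5: $1,379.24 − $694.13 → $685.11
Week 6: $685.11 − $685.11 → $0.00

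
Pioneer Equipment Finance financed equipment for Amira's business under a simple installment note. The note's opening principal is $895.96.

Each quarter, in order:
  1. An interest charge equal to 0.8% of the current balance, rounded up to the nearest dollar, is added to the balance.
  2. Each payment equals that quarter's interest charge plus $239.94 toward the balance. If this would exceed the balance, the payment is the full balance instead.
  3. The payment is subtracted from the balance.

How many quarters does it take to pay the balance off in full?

4

Quarter 1: $895.96 +$8.00 interest = $903.96; pay $247.94 → $656.02
Quarter 2: $656.02 +$6.00 interest = $662.02; pay $245.94 → $416.08
Quarter 3: $416.08 +$4.00 interest = $420.08; pay $243.94 → $176.14
Quarter 4: $176.14 +$2.00 interest = $178.14; pay $178.14 → $0.00
Balance reaches $0.00 in quarter 4.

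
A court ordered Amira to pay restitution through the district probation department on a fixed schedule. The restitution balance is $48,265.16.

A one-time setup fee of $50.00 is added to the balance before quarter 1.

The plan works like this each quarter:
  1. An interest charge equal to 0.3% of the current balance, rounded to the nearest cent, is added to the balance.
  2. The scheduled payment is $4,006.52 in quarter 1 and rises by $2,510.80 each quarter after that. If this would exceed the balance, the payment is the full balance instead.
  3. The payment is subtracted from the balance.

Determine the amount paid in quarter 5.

# | Opening | Interest | Payment | End bal
1 | $48,315.16 | $144.95 | $4,006.52 | $44,453.59
2 | $44,453.59 | $133.36 | $6,517.32 | $38,069.63
3 | $38,069.63 | $114.21 | $9,028.12 | $29,155.72
4 | $29,155.72 | $87.47 | $11,538.92 | $17,704.27
5 | $17,704.27 | $53.11 | $14,049.72 | $3,707.66

$14,049.72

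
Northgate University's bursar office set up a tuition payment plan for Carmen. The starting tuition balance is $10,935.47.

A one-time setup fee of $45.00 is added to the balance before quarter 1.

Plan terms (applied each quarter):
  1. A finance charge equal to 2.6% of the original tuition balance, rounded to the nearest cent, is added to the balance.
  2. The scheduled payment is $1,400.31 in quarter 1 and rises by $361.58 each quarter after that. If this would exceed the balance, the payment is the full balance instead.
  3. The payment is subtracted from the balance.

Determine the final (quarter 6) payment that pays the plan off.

$2,069.04

# | Opening | Interest | Payment | End bal
1 | $10,980.47 | $284.32 | $1,400.31 | $9,864.48
2 | $9,864.48 | $284.32 | $1,761.89 | $8,386.91
3 | $8,386.91 | $284.32 | $2,123.47 | $6,547.76
4 | $6,547.76 | $284.32 | $2,485.05 | $4,347.03
5 | $4,347.03 | $284.32 | $2,846.63 | $1,784.72
6 | $1,784.72 | $284.32 | $2,069.04 | $0.00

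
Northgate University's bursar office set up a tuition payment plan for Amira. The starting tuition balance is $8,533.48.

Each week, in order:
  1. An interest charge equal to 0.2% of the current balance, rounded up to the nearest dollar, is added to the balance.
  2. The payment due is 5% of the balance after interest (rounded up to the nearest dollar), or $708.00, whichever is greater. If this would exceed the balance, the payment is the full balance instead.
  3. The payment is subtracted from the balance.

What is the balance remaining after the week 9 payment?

Week 1: opening $8,533.48; interest $18.00 → $8,551.48; payment $708.00; balance $7,843.48
Week 2: opening $7,843.48; interest $16.00 → $7,859.48; payment $708.00; balance $7,151.48
Week 3: opening $7,151.48; interest $15.00 → $7,166.48; payment $708.00; balance $6,458.48
Week 4: opening $6,458.48; interest $13.00 → $6,471.48; payment $708.00; balance $5,763.48
Week 5: opening $5,763.48; interest $12.00 → $5,775.48; payment $708.00; balance $5,067.48
Week 6: opening $5,067.48; interest $11.00 → $5,078.48; payment $708.00; balance $4,370.48
Week 7: opening $4,370.48; interest $9.00 → $4,379.48; payment $708.00; balance $3,671.48
Week 8: opening $3,671.48; interest $8.00 → $3,679.48; payment $708.00; balance $2,971.48
Week 9: opening $2,971.48; interest $6.00 → $2,977.48; payment $708.00; balance $2,269.48

$2,269.48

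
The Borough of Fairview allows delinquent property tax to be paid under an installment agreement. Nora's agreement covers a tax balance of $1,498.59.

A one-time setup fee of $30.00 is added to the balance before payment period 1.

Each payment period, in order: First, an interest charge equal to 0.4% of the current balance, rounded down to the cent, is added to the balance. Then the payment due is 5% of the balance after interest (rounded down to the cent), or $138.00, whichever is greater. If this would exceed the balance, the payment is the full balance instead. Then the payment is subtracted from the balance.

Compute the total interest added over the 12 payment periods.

$38.02

Payment period 1: $1,528.59 +$6.11 interest = $1,534.70; pay $138.00 → $1,396.70
Payment period 2: $1,396.70 +$5.58 interest = $1,402.28; pay $138.00 → $1,264.28
Payment period 3: $1,264.28 +$5.05 interest = $1,269.33; pay $138.00 → $1,131.33
Payment period 4: $1,131.33 +$4.52 interest = $1,135.85; pay $138.00 → $997.85
Payment period 5: $997.85 +$3.99 interest = $1,001.84; pay $138.00 → $863.84
Payment period 6: $863.84 +$3.45 interest = $867.29; pay $138.00 → $729.29
Payment period 7: $729.29 +$2.91 interest = $732.20; pay $138.00 → $594.20
Payment period 8: $594.20 +$2.37 interest = $596.57; pay $138.00 → $458.57
Payment period 9: $458.57 +$1.83 interest = $460.40; pay $138.00 → $322.40
Payment period 10: $322.40 +$1.28 interest = $323.68; pay $138.00 → $185.68
Payment period 11: $185.68 +$0.74 interest = $186.42; pay $138.00 → $48.42
Payment period 12: $48.42 +$0.19 interest = $48.61; pay $48.61 → $0.00
Total interest: $6.11 + $5.58 + $5.05 + $4.52 + $3.99 + $3.45 + $2.91 + $2.37 + $1.83 + $1.28 + $0.74 + $0.19 = $38.02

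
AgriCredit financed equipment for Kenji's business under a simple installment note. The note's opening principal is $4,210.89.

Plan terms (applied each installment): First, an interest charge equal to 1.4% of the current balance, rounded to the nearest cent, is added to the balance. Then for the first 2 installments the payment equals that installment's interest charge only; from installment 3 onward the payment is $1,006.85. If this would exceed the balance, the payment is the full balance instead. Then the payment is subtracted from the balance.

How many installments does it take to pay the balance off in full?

Installment 1: $4,210.89 +$58.95 interest = $4,269.84; pay $58.95 → $4,210.89
Installment 2: $4,210.89 +$58.95 interest = $4,269.84; pay $58.95 → $4,210.89
Installment 3: $4,210.89 +$58.95 interest = $4,269.84; pay $1,006.85 → $3,262.99
Installment 4: $3,262.99 +$45.68 interest = $3,308.67; pay $1,006.85 → $2,301.82
Installment 5: $2,301.82 +$32.23 interest = $2,334.05; pay $1,006.85 → $1,327.20
Installment 6: $1,327.20 +$18.58 interest = $1,345.78; pay $1,006.85 → $338.93
Installment 7: $338.93 +$4.75 interest = $343.68; pay $343.68 → $0.00
Balance reaches $0.00 in installment 7.

7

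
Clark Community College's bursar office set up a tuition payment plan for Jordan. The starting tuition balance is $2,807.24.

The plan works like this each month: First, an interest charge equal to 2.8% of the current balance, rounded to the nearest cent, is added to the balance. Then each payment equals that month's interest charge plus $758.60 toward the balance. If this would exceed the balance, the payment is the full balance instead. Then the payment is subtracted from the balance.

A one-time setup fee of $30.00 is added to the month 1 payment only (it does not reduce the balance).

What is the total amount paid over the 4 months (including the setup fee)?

Month 1: opening $2,807.24; interest $78.60 → $2,885.84; payment $837.20 (+ $30.00 fee); balance $2,048.64
Month 2: opening $2,048.64; interest $57.36 → $2,106.00; payment $815.96; balance $1,290.04
Month 3: opening $1,290.04; interest $36.12 → $1,326.16; payment $794.72; balance $531.44
Month 4: opening $531.44; interest $14.88 → $546.32; payment $546.32; balance $0.00
Total paid: $3,024.20

$3,024.20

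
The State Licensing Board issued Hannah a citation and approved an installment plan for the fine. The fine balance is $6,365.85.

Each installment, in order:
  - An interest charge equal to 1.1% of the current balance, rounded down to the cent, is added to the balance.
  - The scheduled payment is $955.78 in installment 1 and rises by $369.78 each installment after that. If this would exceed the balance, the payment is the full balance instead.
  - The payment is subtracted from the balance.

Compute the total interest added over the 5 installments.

Installment 1: opening $6,365.85; interest $70.02 → $6,435.87; payment $955.78; balance $5,480.09
Installment 2: opening $5,480.09; interest $60.28 → $5,540.37; payment $1,325.56; balance $4,214.81
Installment 3: opening $4,214.81; interest $46.36 → $4,261.17; payment $1,695.34; balance $2,565.83
Installment 4: opening $2,565.83; interest $28.22 → $2,594.05; payment $2,065.12; balance $528.93
Installment 5: opening $528.93; interest $5.81 → $534.74; payment $534.74; balance $0.00
Total interest: $70.02 + $60.28 + $46.36 + $28.22 + $5.81 = $210.69

$210.69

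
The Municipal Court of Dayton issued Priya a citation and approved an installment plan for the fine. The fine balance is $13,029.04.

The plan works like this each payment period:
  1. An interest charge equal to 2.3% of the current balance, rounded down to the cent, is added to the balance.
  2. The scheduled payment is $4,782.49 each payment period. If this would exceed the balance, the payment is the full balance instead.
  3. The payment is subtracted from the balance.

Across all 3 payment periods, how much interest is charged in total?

$587.30

Payment period 1: $13,029.04 +$299.66 interest = $13,328.70; pay $4,782.49 → $8,546.21
Payment period 2: $8,546.21 +$196.56 interest = $8,742.77; pay $4,782.49 → $3,960.28
Payment period 3: $3,960.28 +$91.08 interest = $4,051.36; pay $4,051.36 → $0.00
Total interest: $299.66 + $196.56 + $91.08 = $587.30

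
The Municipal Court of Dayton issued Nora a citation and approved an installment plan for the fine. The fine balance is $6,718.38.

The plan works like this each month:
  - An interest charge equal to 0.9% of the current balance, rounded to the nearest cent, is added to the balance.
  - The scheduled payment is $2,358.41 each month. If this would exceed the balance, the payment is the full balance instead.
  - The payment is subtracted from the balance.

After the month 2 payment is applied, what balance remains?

$2,101.81

# | Opening | Interest | Payment | End bal
1 | $6,718.38 | $60.47 | $2,358.41 | $4,420.44
2 | $4,420.44 | $39.78 | $2,358.41 | $2,101.81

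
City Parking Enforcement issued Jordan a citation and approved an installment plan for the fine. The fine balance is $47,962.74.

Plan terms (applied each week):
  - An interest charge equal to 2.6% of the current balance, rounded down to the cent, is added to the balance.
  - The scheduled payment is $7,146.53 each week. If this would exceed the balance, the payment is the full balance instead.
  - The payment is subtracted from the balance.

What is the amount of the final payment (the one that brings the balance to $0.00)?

Week 1: opening $47,962.74; interest $1,247.03 → $49,209.77; payment $7,146.53; balance $42,063.24
Week 2: opening $42,063.24; interest $1,093.64 → $43,156.88; payment $7,146.53; balance $36,010.35
Week 3: opening $36,010.35; interest $936.26 → $36,946.61; payment $7,146.53; balance $29,800.08
Week 4: opening $29,800.08; interest $774.80 → $30,574.88; payment $7,146.53; balance $23,428.35
Week 5: opening $23,428.35; interest $609.13 → $24,037.48; payment $7,146.53; balance $16,890.95
Week 6: opening $16,890.95; interest $439.16 → $17,330.11; payment $7,146.53; balance $10,183.58
Week 7: opening $10,183.58; interest $264.77 → $10,448.35; payment $7,146.53; balance $3,301.82
Week 8: opening $3,301.82; interest $85.84 → $3,387.66; payment $3,387.66; balance $0.00

$3,387.66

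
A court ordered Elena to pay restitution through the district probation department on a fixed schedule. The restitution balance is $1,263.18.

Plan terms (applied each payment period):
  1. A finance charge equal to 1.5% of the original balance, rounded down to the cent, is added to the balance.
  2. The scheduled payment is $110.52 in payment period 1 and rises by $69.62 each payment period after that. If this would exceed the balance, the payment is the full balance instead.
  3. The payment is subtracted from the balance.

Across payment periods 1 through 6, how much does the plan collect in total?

$1,376.82

Payment period 1: $1,263.18 +$18.94 interest = $1,282.12; pay $110.52 → $1,171.60
Payment period 2: $1,171.60 +$18.94 interest = $1,190.54; pay $180.14 → $1,010.40
Payment period 3: $1,010.40 +$18.94 interest = $1,029.34; pay $249.76 → $779.58
Payment period 4: $779.58 +$18.94 interest = $798.52; pay $319.38 → $479.14
Payment period 5: $479.14 +$18.94 interest = $498.08; pay $389.00 → $109.08
Payment period 6: $109.08 +$18.94 interest = $128.02; pay $128.02 → $0.00
Total paid: $1,376.82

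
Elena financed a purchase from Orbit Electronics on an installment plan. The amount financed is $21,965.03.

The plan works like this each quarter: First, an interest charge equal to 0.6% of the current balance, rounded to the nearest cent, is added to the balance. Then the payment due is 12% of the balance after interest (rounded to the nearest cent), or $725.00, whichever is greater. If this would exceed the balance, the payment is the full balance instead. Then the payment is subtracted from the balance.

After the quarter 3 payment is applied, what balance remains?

Quarter 1: $21,965.03 +$131.79 interest = $22,096.82; pay $2,651.62 → $19,445.20
Quarter 2: $19,445.20 +$116.67 interest = $19,561.87; pay $2,347.42 → $17,214.45
Quarter 3: $17,214.45 +$103.29 interest = $17,317.74; pay $2,078.13 → $15,239.61

$15,239.61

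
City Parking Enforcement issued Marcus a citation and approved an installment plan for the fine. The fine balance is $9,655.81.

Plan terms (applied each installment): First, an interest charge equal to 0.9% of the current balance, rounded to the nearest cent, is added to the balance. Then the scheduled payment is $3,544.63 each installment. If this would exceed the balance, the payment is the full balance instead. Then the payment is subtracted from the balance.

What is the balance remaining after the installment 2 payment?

$2,709.23

Installment 1: opening $9,655.81; interest $86.90 → $9,742.71; payment $3,544.63; balance $6,198.08
Installment 2: opening $6,198.08; interest $55.78 → $6,253.86; payment $3,544.63; balance $2,709.23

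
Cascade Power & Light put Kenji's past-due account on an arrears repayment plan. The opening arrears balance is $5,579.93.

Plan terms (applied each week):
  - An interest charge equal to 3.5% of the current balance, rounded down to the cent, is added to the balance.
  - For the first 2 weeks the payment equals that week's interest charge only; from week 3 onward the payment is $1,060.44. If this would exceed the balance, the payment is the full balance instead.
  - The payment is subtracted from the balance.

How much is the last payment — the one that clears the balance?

# | Opening | Interest | Payment | End bal
1 | $5,579.93 | $195.29 | $195.29 | $5,579.93
2 | $5,579.93 | $195.29 | $195.29 | $5,579.93
3 | $5,579.93 | $195.29 | $1,060.44 | $4,714.78
4 | $4,714.78 | $165.01 | $1,060.44 | $3,819.35
5 | $3,819.35 | $133.67 | $1,060.44 | $2,892.58
6 | $2,892.58 | $101.24 | $1,060.44 | $1,933.38
7 | $1,933.38 | $67.66 | $1,060.44 | $940.60
8 | $940.60 | $32.92 | $973.52 | $0.00

$973.52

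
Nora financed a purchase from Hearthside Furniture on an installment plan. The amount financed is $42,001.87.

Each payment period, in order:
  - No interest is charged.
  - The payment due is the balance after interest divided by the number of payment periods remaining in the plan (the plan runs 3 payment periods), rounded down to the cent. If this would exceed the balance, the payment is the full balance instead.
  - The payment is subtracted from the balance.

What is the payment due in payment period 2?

$14,000.62

Payment period 1: $42,001.87 − $14,000.62 → $28,001.25
Payment period 2: $28,001.25 − $14,000.62 → $14,000.63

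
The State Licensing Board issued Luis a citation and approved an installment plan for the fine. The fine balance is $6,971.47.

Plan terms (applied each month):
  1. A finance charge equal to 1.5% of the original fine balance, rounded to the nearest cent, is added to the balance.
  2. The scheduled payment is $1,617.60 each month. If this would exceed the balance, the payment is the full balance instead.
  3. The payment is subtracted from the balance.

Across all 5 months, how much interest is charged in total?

$522.85

Month 1: opening $6,971.47; interest $104.57 → $7,076.04; payment $1,617.60; balance $5,458.44
Month 2: opening $5,458.44; interest $104.57 → $5,563.01; payment $1,617.60; balance $3,945.41
Month 3: opening $3,945.41; interest $104.57 → $4,049.98; payment $1,617.60; balance $2,432.38
Month 4: opening $2,432.38; interest $104.57 → $2,536.95; payment $1,617.60; balance $919.35
Month 5: opening $919.35; interest $104.57 → $1,023.92; payment $1,023.92; balance $0.00
Total interest: $104.57 + $104.57 + $104.57 + $104.57 + $104.57 = $522.85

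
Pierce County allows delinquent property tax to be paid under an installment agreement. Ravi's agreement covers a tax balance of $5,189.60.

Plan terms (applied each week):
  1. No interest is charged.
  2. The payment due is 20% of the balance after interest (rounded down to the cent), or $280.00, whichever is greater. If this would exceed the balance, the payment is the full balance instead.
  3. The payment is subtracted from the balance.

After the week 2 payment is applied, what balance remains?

$3,321.35

Week 1: $5,189.60 − $1,037.92 → $4,151.68
Week 2: $4,151.68 − $830.33 → $3,321.35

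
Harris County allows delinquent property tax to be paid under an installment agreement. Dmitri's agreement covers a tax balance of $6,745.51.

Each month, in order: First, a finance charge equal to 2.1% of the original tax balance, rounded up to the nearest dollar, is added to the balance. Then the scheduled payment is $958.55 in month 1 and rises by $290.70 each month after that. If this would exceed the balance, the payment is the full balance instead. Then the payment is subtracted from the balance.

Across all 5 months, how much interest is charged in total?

Month 1: $6,745.51 +$142.00 interest = $6,887.51; pay $958.55 → $5,928.96
Month 2: $5,928.96 +$142.00 interest = $6,070.96; pay $1,249.25 → $4,821.71
Month 3: $4,821.71 +$142.00 interest = $4,963.71; pay $1,539.95 → $3,423.76
Month 4: $3,423.76 +$142.00 interest = $3,565.76; pay $1,830.65 → $1,735.11
Month 5: $1,735.11 +$142.00 interest = $1,877.11; pay $1,877.11 → $0.00
Total interest: $142.00 + $142.00 + $142.00 + $142.00 + $142.00 = $710.00

$710.00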